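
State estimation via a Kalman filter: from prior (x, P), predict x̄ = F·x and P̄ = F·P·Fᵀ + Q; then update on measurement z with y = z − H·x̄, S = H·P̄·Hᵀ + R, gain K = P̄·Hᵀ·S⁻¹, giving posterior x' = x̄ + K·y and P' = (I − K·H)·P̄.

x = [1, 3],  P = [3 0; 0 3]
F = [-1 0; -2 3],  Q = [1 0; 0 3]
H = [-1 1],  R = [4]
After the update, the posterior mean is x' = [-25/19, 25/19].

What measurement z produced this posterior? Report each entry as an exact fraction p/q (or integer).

z = [2]

x̄ = F·x = [-1, 7]
P̄ = F·P·Fᵀ + Q = [4 6; 6 42]
S = H·P̄·Hᵀ + R = [38]
K = P̄·Hᵀ·S⁻¹ = [1/19; 18/19]
x' − x̄ = [-6/19, -108/19] = K·y
y = (KᵀK)⁻¹·Kᵀ·(x' − x̄) = [-6]
z = y + H·x̄ = [-6] + [8] = [2]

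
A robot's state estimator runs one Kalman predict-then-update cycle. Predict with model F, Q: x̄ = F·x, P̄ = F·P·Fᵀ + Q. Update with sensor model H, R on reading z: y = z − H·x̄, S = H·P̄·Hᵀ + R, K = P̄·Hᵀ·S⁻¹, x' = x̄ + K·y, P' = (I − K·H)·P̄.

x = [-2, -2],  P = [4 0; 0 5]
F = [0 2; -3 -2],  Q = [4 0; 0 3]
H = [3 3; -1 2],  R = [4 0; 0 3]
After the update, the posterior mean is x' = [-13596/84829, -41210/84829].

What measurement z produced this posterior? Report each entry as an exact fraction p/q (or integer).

x̄ = F·x = [-4, 10]
P̄ = F·P·Fᵀ + Q = [24 -20; -20 59]
S = H·P̄·Hᵀ + R = [391 222; 222 343]
K = P̄·Hᵀ·S⁻¹ = [18324/84829 -27688/84829; 9495/84829 27984/84829]
x' − x̄ = [325720/84829, -889500/84829] = K·y
y = (KᵀK)⁻¹·Kᵀ·(x' − x̄) = [-20, -25]
z = y + H·x̄ = [-20, -25] + [18, 24] = [-2, -1]

z = [-2, -1]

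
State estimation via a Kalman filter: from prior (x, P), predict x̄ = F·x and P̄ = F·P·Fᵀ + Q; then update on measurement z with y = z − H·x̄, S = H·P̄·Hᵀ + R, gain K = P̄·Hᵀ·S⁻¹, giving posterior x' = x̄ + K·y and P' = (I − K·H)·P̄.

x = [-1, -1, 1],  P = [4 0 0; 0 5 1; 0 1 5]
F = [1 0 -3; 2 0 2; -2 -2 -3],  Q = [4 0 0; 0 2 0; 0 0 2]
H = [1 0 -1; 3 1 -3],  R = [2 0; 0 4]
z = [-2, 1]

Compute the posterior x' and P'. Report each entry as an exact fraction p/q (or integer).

x' = [-5392/839, 3811/839, -4274/839]
P' = [32803/839 -10580/839 29819/839; -10580/839 8722/839 -8278/839; 29819/839 -8278/839 27745/839]

x̄ = F·x = [-4, 0, 1]
P̄ = F·P·Fᵀ + Q = [53 -22 43; -22 38 -50; 43 -50 95]
y = z − H·x̄ = [3, 16]
S = H·P̄·Hᵀ + R = [64 214; 214 768]
K = P̄·Hᵀ·S⁻¹ = [1492/839 -407/839; -1151/839 454/839; 1037/839 -514/839]
x' = x̄ + K·y = [-5392/839, 3811/839, -4274/839]
P' = (I − K·H)·P̄ = [32803/839 -10580/839 29819/839; -10580/839 8722/839 -8278/839; 29819/839 -8278/839 27745/839]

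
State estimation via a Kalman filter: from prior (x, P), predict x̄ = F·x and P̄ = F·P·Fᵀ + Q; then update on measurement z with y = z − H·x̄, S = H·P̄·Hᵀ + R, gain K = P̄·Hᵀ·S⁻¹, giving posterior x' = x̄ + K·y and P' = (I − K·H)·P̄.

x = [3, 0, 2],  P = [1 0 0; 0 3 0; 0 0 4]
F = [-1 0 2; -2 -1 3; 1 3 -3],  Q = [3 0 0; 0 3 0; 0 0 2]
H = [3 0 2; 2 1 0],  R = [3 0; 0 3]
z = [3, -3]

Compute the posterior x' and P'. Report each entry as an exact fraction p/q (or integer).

x' = [-1679/34235, -19414/6847, 51744/34235]
P' = [26348/34235 -4742/6847 -36423/34235; -4742/6847 18166/6847 5877/6847; -36423/34235 5877/6847 75138/34235]

x̄ = F·x = [1, 0, -3]
P̄ = F·P·Fᵀ + Q = [20 26 -25; 26 46 -47; -25 -47 66]
y = z − H·x̄ = [6, -5]
S = H·P̄·Hᵀ + R = [147 4; 4 233]
K = P̄·Hᵀ·S⁻¹ = [2066/34235 9662/34235; -824/6847 2894/6847; 13669/34235 -14487/34235]
x' = x̄ + K·y = [-1679/34235, -19414/6847, 51744/34235]
P' = (I − K·H)·P̄ = [26348/34235 -4742/6847 -36423/34235; -4742/6847 18166/6847 5877/6847; -36423/34235 5877/6847 75138/34235]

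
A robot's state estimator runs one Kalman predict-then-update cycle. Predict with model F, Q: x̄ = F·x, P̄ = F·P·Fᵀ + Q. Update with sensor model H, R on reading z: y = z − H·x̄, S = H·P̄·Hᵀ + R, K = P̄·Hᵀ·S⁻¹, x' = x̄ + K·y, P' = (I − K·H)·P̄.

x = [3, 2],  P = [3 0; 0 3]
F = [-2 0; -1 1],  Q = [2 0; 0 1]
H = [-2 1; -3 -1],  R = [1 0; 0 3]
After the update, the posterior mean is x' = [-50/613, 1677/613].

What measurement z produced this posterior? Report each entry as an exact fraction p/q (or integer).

z = [3, -3]

x̄ = F·x = [-6, -1]
P̄ = F·P·Fᵀ + Q = [14 6; 6 7]
S = H·P̄·Hᵀ + R = [40 71; 71 172]
K = P̄·Hᵀ·S⁻¹ = [-376/1839 -358/1839; 305/613 -215/613]
x' − x̄ = [3628/613, 2290/613] = K·y
y = (KᵀK)⁻¹·Kᵀ·(x' − x̄) = [-8, -22]
z = y + H·x̄ = [-8, -22] + [11, 19] = [3, -3]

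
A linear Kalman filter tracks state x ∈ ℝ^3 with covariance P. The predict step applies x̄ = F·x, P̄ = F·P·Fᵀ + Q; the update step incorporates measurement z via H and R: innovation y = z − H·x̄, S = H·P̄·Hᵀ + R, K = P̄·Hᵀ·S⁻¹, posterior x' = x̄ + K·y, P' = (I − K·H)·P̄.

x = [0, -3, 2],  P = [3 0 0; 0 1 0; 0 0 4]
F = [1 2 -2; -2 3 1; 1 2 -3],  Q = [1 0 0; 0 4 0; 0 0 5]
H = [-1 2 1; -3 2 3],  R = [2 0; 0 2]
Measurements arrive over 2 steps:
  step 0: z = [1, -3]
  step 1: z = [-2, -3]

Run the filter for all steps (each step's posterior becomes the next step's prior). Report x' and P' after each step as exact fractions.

step 0: x' = [-14112/1231, 1549/1231, -16370/1231], P' = [23039/1231 -952/1231 23938/1231; -952/1231 1399/1231 -2052/1231; 23938/1231 -2052/1231 25943/1231]
step 1: x' = [11759079/4411168, -3553165/4411168, 5017733/2205584], P' = [19790005/2205584 1522329/2205584 9348999/1102792; 1522329/2205584 2110349/2205584 -53341/1102792; 9348999/1102792 -53341/1102792 4824105/551396]

step 0: x̄ = F·x = [-10, -7, -12]
step 0: P̄ = F·P·Fᵀ + Q = [24 -8 31; -8 29 -12; 31 -12 48]
step 0: y = z − H·x̄ = [17, 17]
step 0: S = H·P̄·Hᵀ + R = [112 114; 114 160]
step 0: K = P̄·Hᵀ·S⁻¹ = [-1005/2462 793/2462; 849/1231 -251/1231; -2099/2462 1911/2462]
step 0: x' = x̄ + K·y = [-14112/1231, 1549/1231, -16370/1231]
step 0: P' = (I − K·H)·P̄ = [23039/1231 -952/1231 23938/1231; -952/1231 1399/1231 -2052/1231; 23938/1231 -2052/1231 25943/1231]
step 1: x̄ = F·x = [21726/1231, 16501/1231, 38096/1231]
step 1: P̄ = F·P·Fᵀ + Q = [50494/1231 39280/1231 81315/1231; 39280/1231 38974/1231 67369/1231; 81315/1231 67369/1231 145465/1231]
step 1: y = z − H·x̄ = [-51834/1231, -85805/1231]
step 1: S = H·P̄·Hᵀ + R = [304043/1231 480595/1231; 480595/1231 795387/1231]
step 1: K = P̄·Hᵀ·S⁻¹ = [1952651/4411168 -231363/4411168; 2591687/4411168 -666335/4411168; 192529/2205584 790951/2205584]
step 1: x' = x̄ + K·y = [11759079/4411168, -3553165/4411168, 5017733/2205584]
step 1: P' = (I − K·H)·P̄ = [19790005/2205584 1522329/2205584 9348999/1102792; 1522329/2205584 2110349/2205584 -53341/1102792; 9348999/1102792 -53341/1102792 4824105/551396]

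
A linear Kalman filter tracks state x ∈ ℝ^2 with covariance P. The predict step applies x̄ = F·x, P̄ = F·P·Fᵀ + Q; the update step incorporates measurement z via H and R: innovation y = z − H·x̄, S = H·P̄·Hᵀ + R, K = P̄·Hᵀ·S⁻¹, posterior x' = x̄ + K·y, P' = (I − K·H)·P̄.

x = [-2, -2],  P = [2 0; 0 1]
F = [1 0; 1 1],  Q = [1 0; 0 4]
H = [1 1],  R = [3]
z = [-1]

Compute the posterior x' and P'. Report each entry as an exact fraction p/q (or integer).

x' = [-9/17, -23/17]
P' = [26/17 -11/17; -11/17 38/17]

x̄ = F·x = [-2, -4]
P̄ = F·P·Fᵀ + Q = [3 2; 2 7]
y = z − H·x̄ = [5]
S = H·P̄·Hᵀ + R = [17]
K = P̄·Hᵀ·S⁻¹ = [5/17; 9/17]
x' = x̄ + K·y = [-9/17, -23/17]
P' = (I − K·H)·P̄ = [26/17 -11/17; -11/17 38/17]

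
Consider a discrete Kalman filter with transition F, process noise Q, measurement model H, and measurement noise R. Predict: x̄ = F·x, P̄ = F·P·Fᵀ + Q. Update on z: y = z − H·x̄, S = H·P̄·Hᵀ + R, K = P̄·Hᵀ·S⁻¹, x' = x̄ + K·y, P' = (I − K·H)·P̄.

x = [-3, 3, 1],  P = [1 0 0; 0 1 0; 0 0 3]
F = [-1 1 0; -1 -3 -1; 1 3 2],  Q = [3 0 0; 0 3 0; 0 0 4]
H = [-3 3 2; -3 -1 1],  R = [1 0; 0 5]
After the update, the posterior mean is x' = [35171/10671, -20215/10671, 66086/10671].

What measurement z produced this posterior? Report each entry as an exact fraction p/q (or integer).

x̄ = F·x = [6, -7, 8]
P̄ = F·P·Fᵀ + Q = [5 -2 2; -2 16 -16; 2 -16 26]
S = H·P̄·Hᵀ + R = [114 27; 27 100]
K = P̄·Hᵀ·S⁻¹ = [-1403/10671 -265/3557; 2902/10671 -1186/3557; -1172/10671 1386/3557]
x' − x̄ = [-28855/10671, 54482/10671, -19282/10671] = K·y
y = (KᵀK)⁻¹·Kᵀ·(x' − x̄) = [20, 1]
z = y + H·x̄ = [20, 1] + [-23, -3] = [-3, -2]

z = [-3, -2]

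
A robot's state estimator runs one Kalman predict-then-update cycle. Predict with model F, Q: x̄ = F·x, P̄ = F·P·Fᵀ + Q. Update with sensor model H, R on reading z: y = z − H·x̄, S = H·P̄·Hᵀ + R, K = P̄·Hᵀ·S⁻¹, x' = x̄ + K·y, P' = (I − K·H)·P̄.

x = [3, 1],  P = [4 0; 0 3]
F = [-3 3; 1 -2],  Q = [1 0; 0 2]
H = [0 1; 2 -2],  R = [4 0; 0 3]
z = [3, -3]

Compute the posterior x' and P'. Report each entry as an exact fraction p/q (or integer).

x' = [-316/239, 89/239]
P' = [2778/1673 1836/1673; 1836/1673 2124/1673]

x̄ = F·x = [-6, 1]
P̄ = F·P·Fᵀ + Q = [64 -30; -30 18]
y = z − H·x̄ = [2, 11]
S = H·P̄·Hᵀ + R = [22 -96; -96 571]
K = P̄·Hᵀ·S⁻¹ = [459/1673 628/1673; 531/1673 -192/1673]
x' = x̄ + K·y = [-316/239, 89/239]
P' = (I − K·H)·P̄ = [2778/1673 1836/1673; 1836/1673 2124/1673]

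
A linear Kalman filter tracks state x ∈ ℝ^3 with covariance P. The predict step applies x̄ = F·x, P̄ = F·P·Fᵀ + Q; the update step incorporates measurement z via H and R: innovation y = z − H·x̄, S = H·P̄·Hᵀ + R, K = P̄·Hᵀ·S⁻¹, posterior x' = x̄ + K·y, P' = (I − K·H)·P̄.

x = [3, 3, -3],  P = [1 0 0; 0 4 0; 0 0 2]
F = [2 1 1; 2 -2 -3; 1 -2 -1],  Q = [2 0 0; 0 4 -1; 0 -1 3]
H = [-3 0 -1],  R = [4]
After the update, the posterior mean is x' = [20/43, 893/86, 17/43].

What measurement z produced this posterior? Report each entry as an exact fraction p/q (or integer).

x̄ = F·x = [6, 9, 0]
P̄ = F·P·Fᵀ + Q = [12 -10 -8; -10 42 23; -8 23 22]
S = H·P̄·Hᵀ + R = [86]
K = P̄·Hᵀ·S⁻¹ = [-14/43; 7/86; 1/43]
x' − x̄ = [-238/43, 119/86, 17/43] = K·y
y = (KᵀK)⁻¹·Kᵀ·(x' − x̄) = [17]
z = y + H·x̄ = [17] + [-18] = [-1]

z = [-1]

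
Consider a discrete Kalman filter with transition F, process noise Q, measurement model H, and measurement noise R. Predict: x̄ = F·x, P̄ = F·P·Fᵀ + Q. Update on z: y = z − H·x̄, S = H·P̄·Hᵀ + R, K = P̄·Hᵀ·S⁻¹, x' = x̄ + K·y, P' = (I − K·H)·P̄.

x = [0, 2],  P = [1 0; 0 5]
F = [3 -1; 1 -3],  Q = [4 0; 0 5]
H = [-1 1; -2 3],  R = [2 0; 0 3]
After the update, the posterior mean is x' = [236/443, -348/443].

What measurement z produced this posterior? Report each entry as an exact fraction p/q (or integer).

z = [-2, -3]

x̄ = F·x = [-2, -6]
P̄ = F·P·Fᵀ + Q = [18 18; 18 51]
S = H·P̄·Hᵀ + R = [35 99; 99 318]
K = P̄·Hᵀ·S⁻¹ = [-594/443 210/443; -363/443 276/443]
x' − x̄ = [1122/443, 2310/443] = K·y
y = (KᵀK)⁻¹·Kᵀ·(x' − x̄) = [2, 11]
z = y + H·x̄ = [2, 11] + [-4, -14] = [-2, -3]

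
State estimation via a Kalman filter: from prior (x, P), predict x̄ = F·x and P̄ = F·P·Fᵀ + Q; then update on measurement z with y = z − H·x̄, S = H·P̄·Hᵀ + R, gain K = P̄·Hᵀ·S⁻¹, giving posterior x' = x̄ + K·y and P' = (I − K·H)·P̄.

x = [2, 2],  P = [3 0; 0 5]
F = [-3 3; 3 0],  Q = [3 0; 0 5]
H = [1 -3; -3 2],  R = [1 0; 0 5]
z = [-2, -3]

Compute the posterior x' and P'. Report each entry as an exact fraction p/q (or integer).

x' = [84363/42818, 28950/21409]
P' = [41127/42818 8739/21409; 8739/21409 11777/42818]

x̄ = F·x = [0, 6]
P̄ = F·P·Fᵀ + Q = [75 -27; -27 32]
y = z − H·x̄ = [16, -15]
S = H·P̄·Hᵀ + R = [526 -714; -714 1132]
K = P̄·Hᵀ·S⁻¹ = [-11307/42818 -17685/42818; -17853/42818 -2888/21409]
x' = x̄ + K·y = [84363/42818, 28950/21409]
P' = (I − K·H)·P̄ = [41127/42818 8739/21409; 8739/21409 11777/42818]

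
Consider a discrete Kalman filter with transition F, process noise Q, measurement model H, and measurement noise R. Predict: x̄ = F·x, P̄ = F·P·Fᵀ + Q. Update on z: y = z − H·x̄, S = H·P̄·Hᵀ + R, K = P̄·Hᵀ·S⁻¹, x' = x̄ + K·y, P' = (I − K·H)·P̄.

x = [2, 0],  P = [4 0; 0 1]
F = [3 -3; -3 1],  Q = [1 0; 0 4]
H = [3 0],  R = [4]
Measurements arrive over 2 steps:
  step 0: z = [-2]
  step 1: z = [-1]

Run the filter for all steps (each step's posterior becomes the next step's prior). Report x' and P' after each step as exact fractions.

step 0: x̄ = F·x = [6, -6]
step 0: P̄ = F·P·Fᵀ + Q = [46 -39; -39 41]
step 0: y = z − H·x̄ = [-20]
step 0: S = H·P̄·Hᵀ + R = [418]
step 0: K = P̄·Hᵀ·S⁻¹ = [69/209; -117/418]
step 0: x' = x̄ + K·y = [-126/209, -84/209]
step 0: P' = (I − K·H)·P̄ = [92/209 -78/209; -78/209 3449/418]
step 1: x̄ = F·x = [-126/209, 294/209]
step 1: P̄ = F·P·Fᵀ + Q = [35923/418 -13875/418; -13875/418 7713/418]
step 1: y = z − H·x̄ = [169/209]
step 1: S = H·P̄·Hᵀ + R = [324979/418]
step 1: K = P̄·Hᵀ·S⁻¹ = [107769/324979; -41625/324979]
step 1: x' = x̄ + K·y = [-108777/324979, 423489/324979]
step 1: P' = (I − K·H)·P̄ = [143692/324979 -55500/324979; -55500/324979 1851489/324979]

step 0: x' = [-126/209, -84/209], P' = [92/209 -78/209; -78/209 3449/418]
step 1: x' = [-108777/324979, 423489/324979], P' = [143692/324979 -55500/324979; -55500/324979 1851489/324979]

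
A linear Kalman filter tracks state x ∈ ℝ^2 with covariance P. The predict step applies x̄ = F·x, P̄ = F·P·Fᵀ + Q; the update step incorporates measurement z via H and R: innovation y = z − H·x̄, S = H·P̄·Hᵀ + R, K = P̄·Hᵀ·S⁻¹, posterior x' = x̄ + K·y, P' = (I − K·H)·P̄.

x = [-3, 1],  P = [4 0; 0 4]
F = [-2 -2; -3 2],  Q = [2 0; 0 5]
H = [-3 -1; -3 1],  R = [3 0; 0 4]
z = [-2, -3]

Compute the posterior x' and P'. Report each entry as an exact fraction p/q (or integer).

x̄ = F·x = [4, 11]
P̄ = F·P·Fᵀ + Q = [34 8; 8 57]
y = z − H·x̄ = [21, -2]
S = H·P̄·Hᵀ + R = [414 249; 249 319]
K = P̄·Hᵀ·S⁻¹ = [-11684/70065 -3842/23355; -3784/7785 1253/2595]
x' = x̄ + K·y = [19316/23355, -449/2595]
P' = (I − K·H)·P̄ = [13526/70065 -614/7785; -614/7785 1466/865]

x' = [19316/23355, -449/2595]
P' = [13526/70065 -614/7785; -614/7785 1466/865]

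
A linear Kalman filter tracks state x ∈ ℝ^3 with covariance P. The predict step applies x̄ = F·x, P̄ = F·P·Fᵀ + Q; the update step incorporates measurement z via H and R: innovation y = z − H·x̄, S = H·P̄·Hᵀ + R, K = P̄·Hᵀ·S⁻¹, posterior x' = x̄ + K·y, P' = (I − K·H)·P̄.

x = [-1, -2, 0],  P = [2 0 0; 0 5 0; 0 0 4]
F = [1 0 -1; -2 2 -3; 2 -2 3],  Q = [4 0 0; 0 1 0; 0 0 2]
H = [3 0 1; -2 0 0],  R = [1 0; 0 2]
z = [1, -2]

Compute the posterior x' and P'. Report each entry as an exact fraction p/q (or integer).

x̄ = F·x = [-1, -2, 2]
P̄ = F·P·Fᵀ + Q = [10 8 -8; 8 65 -64; -8 -64 66]
y = z − H·x̄ = [2, -4]
S = H·P̄·Hᵀ + R = [109 -44; -44 42]
K = P̄·Hᵀ·S⁻¹ = [22/1321 -606/1321; -1192/1321 -1752/1321; 1234/1321 1796/1321]
x' = x̄ + K·y = [1147/1321, 1982/1321, -2074/1321]
P' = (I − K·H)·P̄ = [606/1321 1752/1321 -1796/1321; 1752/1321 10153/1321 -6448/1321; -1796/1321 -6448/1321 6622/1321]

x' = [1147/1321, 1982/1321, -2074/1321]
P' = [606/1321 1752/1321 -1796/1321; 1752/1321 10153/1321 -6448/1321; -1796/1321 -6448/1321 6622/1321]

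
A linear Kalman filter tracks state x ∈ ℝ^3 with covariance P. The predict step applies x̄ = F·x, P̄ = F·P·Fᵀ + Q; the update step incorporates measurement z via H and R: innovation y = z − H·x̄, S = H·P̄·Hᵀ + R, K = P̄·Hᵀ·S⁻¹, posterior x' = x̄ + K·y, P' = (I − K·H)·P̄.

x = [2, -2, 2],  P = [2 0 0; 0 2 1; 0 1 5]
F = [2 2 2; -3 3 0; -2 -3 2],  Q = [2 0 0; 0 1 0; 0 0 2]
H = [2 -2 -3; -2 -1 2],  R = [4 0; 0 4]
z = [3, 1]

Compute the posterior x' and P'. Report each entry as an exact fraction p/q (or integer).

x' = [80309/10612, -136443/37142, 119019/18571]
P' = [15571/758 -14487/2653 45964/2653; -14487/2653 46050/18571 -91352/18571; 45964/2653 -91352/18571 278804/18571]

x̄ = F·x = [4, -12, 6]
P̄ = F·P·Fᵀ + Q = [46 6 -2; 6 37 0; -2 0 36]
y = z − H·x̄ = [-11, -15]
S = H·P̄·Hᵀ + R = [636 -334; -334 409]
K = P̄·Hᵀ·S⁻¹ = [79/10612 -1291/5306; -10431/37142 -6484/18571; -2553/18571 1366/18571]
x' = x̄ + K·y = [80309/10612, -136443/37142, 119019/18571]
P' = (I − K·H)·P̄ = [15571/758 -14487/2653 45964/2653; -14487/2653 46050/18571 -91352/18571; 45964/2653 -91352/18571 278804/18571]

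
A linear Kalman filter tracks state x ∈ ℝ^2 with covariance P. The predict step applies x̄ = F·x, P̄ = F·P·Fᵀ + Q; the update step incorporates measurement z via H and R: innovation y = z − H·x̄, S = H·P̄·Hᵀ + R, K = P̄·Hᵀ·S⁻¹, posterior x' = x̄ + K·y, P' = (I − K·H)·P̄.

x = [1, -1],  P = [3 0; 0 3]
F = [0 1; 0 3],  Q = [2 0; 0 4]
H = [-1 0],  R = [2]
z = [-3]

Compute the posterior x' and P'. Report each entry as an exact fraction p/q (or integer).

x' = [13/7, 15/7]
P' = [10/7 18/7; 18/7 136/7]

x̄ = F·x = [-1, -3]
P̄ = F·P·Fᵀ + Q = [5 9; 9 31]
y = z − H·x̄ = [-4]
S = H·P̄·Hᵀ + R = [7]
K = P̄·Hᵀ·S⁻¹ = [-5/7; -9/7]
x' = x̄ + K·y = [13/7, 15/7]
P' = (I − K·H)·P̄ = [10/7 18/7; 18/7 136/7]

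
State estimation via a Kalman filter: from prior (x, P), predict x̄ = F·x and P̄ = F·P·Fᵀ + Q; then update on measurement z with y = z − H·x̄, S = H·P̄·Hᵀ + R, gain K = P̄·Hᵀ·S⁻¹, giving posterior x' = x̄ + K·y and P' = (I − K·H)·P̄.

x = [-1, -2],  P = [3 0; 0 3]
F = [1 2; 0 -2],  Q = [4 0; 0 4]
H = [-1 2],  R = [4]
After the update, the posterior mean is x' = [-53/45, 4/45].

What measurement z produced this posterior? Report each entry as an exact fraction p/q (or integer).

z = [1]

x̄ = F·x = [-5, 4]
P̄ = F·P·Fᵀ + Q = [19 -12; -12 16]
S = H·P̄·Hᵀ + R = [135]
K = P̄·Hᵀ·S⁻¹ = [-43/135; 44/135]
x' − x̄ = [172/45, -176/45] = K·y
y = (KᵀK)⁻¹·Kᵀ·(x' − x̄) = [-12]
z = y + H·x̄ = [-12] + [13] = [1]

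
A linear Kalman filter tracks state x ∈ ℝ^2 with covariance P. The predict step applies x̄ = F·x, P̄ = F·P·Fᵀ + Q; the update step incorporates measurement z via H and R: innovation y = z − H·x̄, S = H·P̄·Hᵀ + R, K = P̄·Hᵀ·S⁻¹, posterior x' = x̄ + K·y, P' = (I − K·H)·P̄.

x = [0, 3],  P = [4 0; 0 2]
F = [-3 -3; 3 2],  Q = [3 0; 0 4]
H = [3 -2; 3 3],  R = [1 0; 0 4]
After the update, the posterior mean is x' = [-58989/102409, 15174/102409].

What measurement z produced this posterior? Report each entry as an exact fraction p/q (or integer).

z = [-2, -1]

x̄ = F·x = [-9, 6]
P̄ = F·P·Fᵀ + Q = [57 -48; -48 48]
S = H·P̄·Hᵀ + R = [1282 81; 81 85]
K = P̄·Hᵀ·S⁻¹ = [20508/102409 12987/102409; -20400/102409 19440/102409]
x' − x̄ = [862692/102409, -599280/102409] = K·y
y = (KᵀK)⁻¹·Kᵀ·(x' − x̄) = [37, 8]
z = y + H·x̄ = [37, 8] + [-39, -9] = [-2, -1]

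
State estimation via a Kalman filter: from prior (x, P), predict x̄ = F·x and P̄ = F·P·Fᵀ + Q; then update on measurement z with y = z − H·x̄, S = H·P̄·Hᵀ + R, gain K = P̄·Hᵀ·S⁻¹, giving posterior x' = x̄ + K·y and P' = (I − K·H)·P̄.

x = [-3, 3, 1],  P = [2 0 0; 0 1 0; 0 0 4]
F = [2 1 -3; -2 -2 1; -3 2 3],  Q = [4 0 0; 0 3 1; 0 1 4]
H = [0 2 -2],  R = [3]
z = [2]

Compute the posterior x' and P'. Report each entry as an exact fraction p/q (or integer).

x̄ = F·x = [-6, 1, 18]
P̄ = F·P·Fᵀ + Q = [49 -22 -46; -22 19 21; -46 21 62]
y = z − H·x̄ = [36]
S = H·P̄·Hᵀ + R = [159]
K = P̄·Hᵀ·S⁻¹ = [16/53; -4/159; -82/159]
x' = x̄ + K·y = [258/53, 5/53, -30/53]
P' = (I − K·H)·P̄ = [1829/53 -1102/53 -1126/53; -1102/53 3005/159 3011/159; -1126/53 3011/159 3134/159]

x' = [258/53, 5/53, -30/53]
P' = [1829/53 -1102/53 -1126/53; -1102/53 3005/159 3011/159; -1126/53 3011/159 3134/159]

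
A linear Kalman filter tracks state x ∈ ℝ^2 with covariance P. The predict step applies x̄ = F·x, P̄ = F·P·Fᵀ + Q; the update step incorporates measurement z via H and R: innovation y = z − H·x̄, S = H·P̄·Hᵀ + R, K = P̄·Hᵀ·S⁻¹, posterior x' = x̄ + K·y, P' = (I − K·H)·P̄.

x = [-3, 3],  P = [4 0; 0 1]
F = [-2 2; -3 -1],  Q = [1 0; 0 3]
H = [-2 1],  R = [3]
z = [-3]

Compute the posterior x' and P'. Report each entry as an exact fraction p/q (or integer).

x' = [56/13, 58/13]
P' = [419/39 778/39; 778/39 1544/39]

x̄ = F·x = [12, 6]
P̄ = F·P·Fᵀ + Q = [21 22; 22 40]
y = z − H·x̄ = [15]
S = H·P̄·Hᵀ + R = [39]
K = P̄·Hᵀ·S⁻¹ = [-20/39; -4/39]
x' = x̄ + K·y = [56/13, 58/13]
P' = (I − K·H)·P̄ = [419/39 778/39; 778/39 1544/39]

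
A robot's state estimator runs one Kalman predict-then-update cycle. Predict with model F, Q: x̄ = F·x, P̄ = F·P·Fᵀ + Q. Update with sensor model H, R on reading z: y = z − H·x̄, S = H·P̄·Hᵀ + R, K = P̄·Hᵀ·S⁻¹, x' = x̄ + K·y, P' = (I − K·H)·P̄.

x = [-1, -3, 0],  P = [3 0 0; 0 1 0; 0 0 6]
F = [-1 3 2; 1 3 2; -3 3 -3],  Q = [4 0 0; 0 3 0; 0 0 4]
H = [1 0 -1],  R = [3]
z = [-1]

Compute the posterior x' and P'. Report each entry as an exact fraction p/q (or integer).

x' = [-1326/173, -1664/173, -1150/173]
P' = [3556/173 1362/173 3382/173; 1362/173 2391/173 1164/173; 3382/173 1164/173 3718/173]

x̄ = F·x = [-8, -10, -6]
P̄ = F·P·Fᵀ + Q = [40 30 -18; 30 39 -36; -18 -36 94]
y = z − H·x̄ = [1]
S = H·P̄·Hᵀ + R = [173]
K = P̄·Hᵀ·S⁻¹ = [58/173; 66/173; -112/173]
x' = x̄ + K·y = [-1326/173, -1664/173, -1150/173]
P' = (I − K·H)·P̄ = [3556/173 1362/173 3382/173; 1362/173 2391/173 1164/173; 3382/173 1164/173 3718/173]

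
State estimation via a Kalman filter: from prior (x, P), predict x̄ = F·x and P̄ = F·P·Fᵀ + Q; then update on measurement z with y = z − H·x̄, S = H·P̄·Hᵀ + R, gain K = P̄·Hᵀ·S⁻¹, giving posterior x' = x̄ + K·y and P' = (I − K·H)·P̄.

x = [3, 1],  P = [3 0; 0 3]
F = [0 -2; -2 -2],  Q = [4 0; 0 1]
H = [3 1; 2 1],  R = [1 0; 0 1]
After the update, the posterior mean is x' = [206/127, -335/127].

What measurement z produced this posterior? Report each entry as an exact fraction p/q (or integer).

x̄ = F·x = [-2, -8]
P̄ = F·P·Fᵀ + Q = [16 12; 12 25]
S = H·P̄·Hᵀ + R = [242 181; 181 138]
K = P̄·Hᵀ·S⁻¹ = [316/635 -212/635; -451/635 817/635]
x' − x̄ = [460/127, 681/127] = K·y
y = (KᵀK)⁻¹·Kᵀ·(x' − x̄) = [16, 13]
z = y + H·x̄ = [16, 13] + [-14, -12] = [2, 1]

z = [2, 1]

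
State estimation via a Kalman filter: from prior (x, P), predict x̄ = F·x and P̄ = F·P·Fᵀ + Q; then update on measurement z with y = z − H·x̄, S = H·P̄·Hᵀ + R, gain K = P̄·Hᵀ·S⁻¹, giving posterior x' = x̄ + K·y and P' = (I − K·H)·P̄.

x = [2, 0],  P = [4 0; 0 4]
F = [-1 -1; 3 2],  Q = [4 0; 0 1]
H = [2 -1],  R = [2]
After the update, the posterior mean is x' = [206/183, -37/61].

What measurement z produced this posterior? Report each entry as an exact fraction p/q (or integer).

x̄ = F·x = [-2, 6]
P̄ = F·P·Fᵀ + Q = [12 -20; -20 53]
S = H·P̄·Hᵀ + R = [183]
K = P̄·Hᵀ·S⁻¹ = [44/183; -31/61]
x' − x̄ = [572/183, -403/61] = K·y
y = (KᵀK)⁻¹·Kᵀ·(x' − x̄) = [13]
z = y + H·x̄ = [13] + [-10] = [3]

z = [3]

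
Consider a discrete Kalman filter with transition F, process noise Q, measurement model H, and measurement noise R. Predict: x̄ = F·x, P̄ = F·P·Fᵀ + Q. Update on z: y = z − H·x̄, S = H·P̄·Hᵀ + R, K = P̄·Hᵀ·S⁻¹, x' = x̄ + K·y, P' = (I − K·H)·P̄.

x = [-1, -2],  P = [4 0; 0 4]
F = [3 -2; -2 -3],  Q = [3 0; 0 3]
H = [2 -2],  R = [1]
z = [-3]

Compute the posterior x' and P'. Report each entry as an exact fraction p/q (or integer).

x' = [1651/441, 2318/441]
P' = [12155/441 12100/441; 12100/441 12155/441]

x̄ = F·x = [1, 8]
P̄ = F·P·Fᵀ + Q = [55 0; 0 55]
y = z − H·x̄ = [11]
S = H·P̄·Hᵀ + R = [441]
K = P̄·Hᵀ·S⁻¹ = [110/441; -110/441]
x' = x̄ + K·y = [1651/441, 2318/441]
P' = (I − K·H)·P̄ = [12155/441 12100/441; 12100/441 12155/441]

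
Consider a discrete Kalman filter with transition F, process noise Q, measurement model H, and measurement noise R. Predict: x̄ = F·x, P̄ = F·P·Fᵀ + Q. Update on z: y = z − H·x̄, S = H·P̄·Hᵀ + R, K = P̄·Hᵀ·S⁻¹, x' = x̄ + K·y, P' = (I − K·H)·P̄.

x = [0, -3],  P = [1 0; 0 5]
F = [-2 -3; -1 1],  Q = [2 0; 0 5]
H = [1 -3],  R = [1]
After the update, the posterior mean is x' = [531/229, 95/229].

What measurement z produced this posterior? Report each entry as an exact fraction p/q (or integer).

z = [1]

x̄ = F·x = [9, -3]
P̄ = F·P·Fᵀ + Q = [51 -13; -13 11]
S = H·P̄·Hᵀ + R = [229]
K = P̄·Hᵀ·S⁻¹ = [90/229; -46/229]
x' − x̄ = [-1530/229, 782/229] = K·y
y = (KᵀK)⁻¹·Kᵀ·(x' − x̄) = [-17]
z = y + H·x̄ = [-17] + [18] = [1]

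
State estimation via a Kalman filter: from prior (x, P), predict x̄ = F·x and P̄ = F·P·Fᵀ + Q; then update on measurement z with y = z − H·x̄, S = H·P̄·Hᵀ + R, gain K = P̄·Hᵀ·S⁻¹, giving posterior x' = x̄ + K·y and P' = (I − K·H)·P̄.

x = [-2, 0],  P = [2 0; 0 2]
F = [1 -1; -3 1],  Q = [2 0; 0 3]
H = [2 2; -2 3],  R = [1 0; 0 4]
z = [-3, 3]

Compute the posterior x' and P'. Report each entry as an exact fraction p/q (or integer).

x' = [-11318/7939, 299/7939]
P' = [1874/7939 -772/7939; -772/7939 1572/7939]

x̄ = F·x = [-2, 6]
P̄ = F·P·Fᵀ + Q = [6 -8; -8 23]
y = z − H·x̄ = [-11, -19]
S = H·P̄·Hᵀ + R = [53 98; 98 331]
K = P̄·Hᵀ·S⁻¹ = [2204/7939 -1516/7939; 1600/7939 1565/7939]
x' = x̄ + K·y = [-11318/7939, 299/7939]
P' = (I − K·H)·P̄ = [1874/7939 -772/7939; -772/7939 1572/7939]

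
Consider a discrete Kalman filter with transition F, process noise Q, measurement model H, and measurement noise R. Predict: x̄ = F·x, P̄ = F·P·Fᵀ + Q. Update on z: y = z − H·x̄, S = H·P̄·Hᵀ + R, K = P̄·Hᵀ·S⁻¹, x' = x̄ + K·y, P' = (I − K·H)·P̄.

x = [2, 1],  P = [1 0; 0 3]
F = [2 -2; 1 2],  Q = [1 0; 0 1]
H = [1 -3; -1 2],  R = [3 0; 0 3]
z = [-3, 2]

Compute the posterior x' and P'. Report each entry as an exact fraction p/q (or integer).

x' = [223/73, 806/365]
P' = [369/73 132/73; 132/73 318/365]

x̄ = F·x = [2, 4]
P̄ = F·P·Fᵀ + Q = [17 -10; -10 14]
y = z − H·x̄ = [7, -4]
S = H·P̄·Hᵀ + R = [206 -151; -151 116]
K = P̄·Hᵀ·S⁻¹ = [-9/73 -35/73; -98/365 -8/365]
x' = x̄ + K·y = [223/73, 806/365]
P' = (I − K·H)·P̄ = [369/73 132/73; 132/73 318/365]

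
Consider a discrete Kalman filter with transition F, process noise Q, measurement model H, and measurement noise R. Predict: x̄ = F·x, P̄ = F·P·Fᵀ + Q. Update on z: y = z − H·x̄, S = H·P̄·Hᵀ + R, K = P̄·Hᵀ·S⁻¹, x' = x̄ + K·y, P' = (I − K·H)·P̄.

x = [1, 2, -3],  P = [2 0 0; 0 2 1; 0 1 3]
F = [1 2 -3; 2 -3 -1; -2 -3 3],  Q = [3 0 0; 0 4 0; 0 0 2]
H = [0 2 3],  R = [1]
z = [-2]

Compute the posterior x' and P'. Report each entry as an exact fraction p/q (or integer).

x' = [1276/215, 2783/430, -2159/430]
P' = [3708/215 3862/215 -2586/215; 3862/215 12801/430 -8513/430; -2586/215 -8513/430 5709/430]

x̄ = F·x = [14, -1, -17]
P̄ = F·P·Fᵀ + Q = [28 8 -28; 8 39 -5; -28 -5 37]
y = z − H·x̄ = [51]
S = H·P̄·Hᵀ + R = [430]
K = P̄·Hᵀ·S⁻¹ = [-34/215; 63/430; 101/430]
x' = x̄ + K·y = [1276/215, 2783/430, -2159/430]
P' = (I − K·H)·P̄ = [3708/215 3862/215 -2586/215; 3862/215 12801/430 -8513/430; -2586/215 -8513/430 5709/430]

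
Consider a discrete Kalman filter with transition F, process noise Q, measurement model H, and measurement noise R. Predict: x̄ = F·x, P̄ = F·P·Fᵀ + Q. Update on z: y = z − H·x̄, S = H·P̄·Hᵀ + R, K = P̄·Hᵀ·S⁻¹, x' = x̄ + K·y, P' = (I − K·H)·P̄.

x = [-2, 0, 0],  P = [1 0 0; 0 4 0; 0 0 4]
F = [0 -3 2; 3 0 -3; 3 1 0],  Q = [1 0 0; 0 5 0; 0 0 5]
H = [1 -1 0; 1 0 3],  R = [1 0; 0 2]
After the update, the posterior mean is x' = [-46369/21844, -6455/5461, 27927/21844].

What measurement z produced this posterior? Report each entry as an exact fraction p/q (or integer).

x̄ = F·x = [0, -6, -6]
P̄ = F·P·Fᵀ + Q = [53 -24 -12; -24 50 9; -12 9 18]
S = H·P̄·Hᵀ + R = [152 14; 14 145]
K = P̄·Hᵀ·S⁻¹ = [10927/21844 753/10922; -2693/5461 373/5461; -3633/21844 3339/10922]
x' − x̄ = [-46369/21844, 26311/5461, 158991/21844] = K·y
y = (KᵀK)⁻¹·Kᵀ·(x' − x̄) = [-7, 20]
z = y + H·x̄ = [-7, 20] + [6, -18] = [-1, 2]

z = [-1, 2]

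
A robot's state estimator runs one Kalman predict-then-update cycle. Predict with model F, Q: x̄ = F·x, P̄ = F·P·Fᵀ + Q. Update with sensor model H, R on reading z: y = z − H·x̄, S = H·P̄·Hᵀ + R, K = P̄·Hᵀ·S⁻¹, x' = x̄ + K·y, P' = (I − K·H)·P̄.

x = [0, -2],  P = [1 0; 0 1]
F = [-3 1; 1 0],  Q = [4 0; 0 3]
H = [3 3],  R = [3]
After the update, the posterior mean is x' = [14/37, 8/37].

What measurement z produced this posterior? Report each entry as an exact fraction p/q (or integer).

z = [2]

x̄ = F·x = [-2, 0]
P̄ = F·P·Fᵀ + Q = [14 -3; -3 4]
S = H·P̄·Hᵀ + R = [111]
K = P̄·Hᵀ·S⁻¹ = [11/37; 1/37]
x' − x̄ = [88/37, 8/37] = K·y
y = (KᵀK)⁻¹·Kᵀ·(x' − x̄) = [8]
z = y + H·x̄ = [8] + [-6] = [2]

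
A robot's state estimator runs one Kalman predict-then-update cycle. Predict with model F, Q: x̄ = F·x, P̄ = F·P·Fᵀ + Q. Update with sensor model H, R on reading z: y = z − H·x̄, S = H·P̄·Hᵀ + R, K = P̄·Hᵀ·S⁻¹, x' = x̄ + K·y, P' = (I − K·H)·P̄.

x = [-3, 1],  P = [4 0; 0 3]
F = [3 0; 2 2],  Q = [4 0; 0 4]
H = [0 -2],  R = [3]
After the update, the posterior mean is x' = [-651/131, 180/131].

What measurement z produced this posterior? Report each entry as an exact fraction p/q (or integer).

x̄ = F·x = [-9, -4]
P̄ = F·P·Fᵀ + Q = [40 24; 24 32]
S = H·P̄·Hᵀ + R = [131]
K = P̄·Hᵀ·S⁻¹ = [-48/131; -64/131]
x' − x̄ = [528/131, 704/131] = K·y
y = (KᵀK)⁻¹·Kᵀ·(x' − x̄) = [-11]
z = y + H·x̄ = [-11] + [8] = [-3]

z = [-3]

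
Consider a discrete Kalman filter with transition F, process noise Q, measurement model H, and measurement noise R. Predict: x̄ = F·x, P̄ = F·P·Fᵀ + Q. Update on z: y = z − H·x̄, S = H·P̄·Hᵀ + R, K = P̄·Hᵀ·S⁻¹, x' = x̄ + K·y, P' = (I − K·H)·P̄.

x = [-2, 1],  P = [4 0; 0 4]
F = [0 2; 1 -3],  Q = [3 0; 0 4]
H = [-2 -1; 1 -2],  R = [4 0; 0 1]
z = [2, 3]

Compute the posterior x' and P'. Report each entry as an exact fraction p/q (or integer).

x̄ = F·x = [2, -5]
P̄ = F·P·Fᵀ + Q = [19 -24; -24 44]
y = z − H·x̄ = [1, -9]
S = H·P̄·Hᵀ + R = [28 -22; -22 292]
K = P̄·Hᵀ·S⁻¹ = [-1307/3846 392/1923; -108/641 -254/641]
x' = x̄ + K·y = [-671/3846, -1027/641]
P' = (I − K·H)·P̄ = [1124/1923 122/641; 122/641 188/641]

x' = [-671/3846, -1027/641]
P' = [1124/1923 122/641; 122/641 188/641]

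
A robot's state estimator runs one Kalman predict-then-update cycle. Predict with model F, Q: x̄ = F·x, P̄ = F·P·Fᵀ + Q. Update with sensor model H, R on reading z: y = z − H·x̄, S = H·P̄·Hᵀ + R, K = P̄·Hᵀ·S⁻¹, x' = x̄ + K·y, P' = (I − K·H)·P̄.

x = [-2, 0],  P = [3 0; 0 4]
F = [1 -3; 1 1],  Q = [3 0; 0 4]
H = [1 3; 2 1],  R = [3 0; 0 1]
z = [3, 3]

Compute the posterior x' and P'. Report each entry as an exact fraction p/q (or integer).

x̄ = F·x = [-2, -2]
P̄ = F·P·Fᵀ + Q = [42 -9; -9 11]
y = z − H·x̄ = [11, 9]
S = H·P̄·Hᵀ + R = [90 54; 54 144]
K = P̄·Hᵀ·S⁻¹ = [-35/186 55/93; 71/186 -107/558]
x' = x̄ + K·y = [233/186, 44/93]
P' = (I − K·H)·P̄ = [29/62 -32/93; -32/93 277/558]

x' = [233/186, 44/93]
P' = [29/62 -32/93; -32/93 277/558]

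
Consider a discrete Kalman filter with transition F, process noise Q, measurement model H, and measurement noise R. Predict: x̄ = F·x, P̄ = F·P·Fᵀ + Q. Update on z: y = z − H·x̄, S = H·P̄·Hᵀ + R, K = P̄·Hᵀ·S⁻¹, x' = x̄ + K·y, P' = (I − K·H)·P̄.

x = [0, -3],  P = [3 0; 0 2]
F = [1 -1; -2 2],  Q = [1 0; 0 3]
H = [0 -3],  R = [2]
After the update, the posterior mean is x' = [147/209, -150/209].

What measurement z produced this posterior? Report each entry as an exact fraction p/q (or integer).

z = [2]

x̄ = F·x = [3, -6]
P̄ = F·P·Fᵀ + Q = [6 -10; -10 23]
S = H·P̄·Hᵀ + R = [209]
K = P̄·Hᵀ·S⁻¹ = [30/209; -69/209]
x' − x̄ = [-480/209, 1104/209] = K·y
y = (KᵀK)⁻¹·Kᵀ·(x' − x̄) = [-16]
z = y + H·x̄ = [-16] + [18] = [2]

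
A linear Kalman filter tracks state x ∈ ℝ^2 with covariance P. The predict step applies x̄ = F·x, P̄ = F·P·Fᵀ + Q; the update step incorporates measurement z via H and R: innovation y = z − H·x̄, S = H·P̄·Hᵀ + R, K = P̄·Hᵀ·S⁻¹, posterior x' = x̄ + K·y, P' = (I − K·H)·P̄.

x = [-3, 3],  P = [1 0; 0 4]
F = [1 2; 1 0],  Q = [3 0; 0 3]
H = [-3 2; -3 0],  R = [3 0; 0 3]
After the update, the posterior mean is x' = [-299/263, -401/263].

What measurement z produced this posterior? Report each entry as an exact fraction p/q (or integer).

z = [1, 3]

x̄ = F·x = [3, -3]
P̄ = F·P·Fᵀ + Q = [20 1; 1 4]
S = H·P̄·Hᵀ + R = [187 174; 174 183]
K = P̄·Hᵀ·S⁻¹ = [-58/1315 -376/1315; 479/1315 -477/1315]
x' − x̄ = [-1088/263, 388/263] = K·y
y = (KᵀK)⁻¹·Kᵀ·(x' − x̄) = [16, 12]
z = y + H·x̄ = [16, 12] + [-15, -9] = [1, 3]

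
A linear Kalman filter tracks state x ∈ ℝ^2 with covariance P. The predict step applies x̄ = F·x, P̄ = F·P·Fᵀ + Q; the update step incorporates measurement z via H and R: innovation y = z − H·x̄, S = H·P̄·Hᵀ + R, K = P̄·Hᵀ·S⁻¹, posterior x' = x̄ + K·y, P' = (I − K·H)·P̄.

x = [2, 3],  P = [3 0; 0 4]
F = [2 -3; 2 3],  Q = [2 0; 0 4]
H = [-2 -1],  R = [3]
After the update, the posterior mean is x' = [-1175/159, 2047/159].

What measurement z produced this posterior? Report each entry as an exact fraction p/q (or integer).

x̄ = F·x = [-5, 13]
P̄ = F·P·Fᵀ + Q = [50 -24; -24 52]
S = H·P̄·Hᵀ + R = [159]
K = P̄·Hᵀ·S⁻¹ = [-76/159; -4/159]
x' − x̄ = [-380/159, -20/159] = K·y
y = (KᵀK)⁻¹·Kᵀ·(x' − x̄) = [5]
z = y + H·x̄ = [5] + [-3] = [2]

z = [2]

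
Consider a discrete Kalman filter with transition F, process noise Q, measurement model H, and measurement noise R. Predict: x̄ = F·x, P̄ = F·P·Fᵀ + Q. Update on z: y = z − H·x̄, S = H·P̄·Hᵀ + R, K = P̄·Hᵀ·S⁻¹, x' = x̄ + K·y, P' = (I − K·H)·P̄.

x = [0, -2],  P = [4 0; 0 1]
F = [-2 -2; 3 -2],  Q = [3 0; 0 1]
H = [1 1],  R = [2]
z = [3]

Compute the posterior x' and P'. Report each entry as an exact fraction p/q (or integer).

x' = [89/26, -1/26]
P' = [589/26 -583/26; -583/26 625/26]

x̄ = F·x = [4, 4]
P̄ = F·P·Fᵀ + Q = [23 -20; -20 41]
y = z − H·x̄ = [-5]
S = H·P̄·Hᵀ + R = [26]
K = P̄·Hᵀ·S⁻¹ = [3/26; 21/26]
x' = x̄ + K·y = [89/26, -1/26]
P' = (I − K·H)·P̄ = [589/26 -583/26; -583/26 625/26]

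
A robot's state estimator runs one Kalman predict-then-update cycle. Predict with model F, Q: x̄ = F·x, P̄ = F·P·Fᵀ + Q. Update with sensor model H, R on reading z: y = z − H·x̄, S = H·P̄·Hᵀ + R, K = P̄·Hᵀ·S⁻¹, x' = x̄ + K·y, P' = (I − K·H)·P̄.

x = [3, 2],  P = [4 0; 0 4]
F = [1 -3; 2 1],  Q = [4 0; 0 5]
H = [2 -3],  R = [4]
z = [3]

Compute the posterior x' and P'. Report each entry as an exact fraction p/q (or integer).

x̄ = F·x = [-3, 8]
P̄ = F·P·Fᵀ + Q = [44 -4; -4 25]
y = z − H·x̄ = [33]
S = H·P̄·Hᵀ + R = [453]
K = P̄·Hᵀ·S⁻¹ = [100/453; -83/453]
x' = x̄ + K·y = [647/151, 295/151]
P' = (I − K·H)·P̄ = [9932/453 6488/453; 6488/453 4436/453]

x' = [647/151, 295/151]
P' = [9932/453 6488/453; 6488/453 4436/453]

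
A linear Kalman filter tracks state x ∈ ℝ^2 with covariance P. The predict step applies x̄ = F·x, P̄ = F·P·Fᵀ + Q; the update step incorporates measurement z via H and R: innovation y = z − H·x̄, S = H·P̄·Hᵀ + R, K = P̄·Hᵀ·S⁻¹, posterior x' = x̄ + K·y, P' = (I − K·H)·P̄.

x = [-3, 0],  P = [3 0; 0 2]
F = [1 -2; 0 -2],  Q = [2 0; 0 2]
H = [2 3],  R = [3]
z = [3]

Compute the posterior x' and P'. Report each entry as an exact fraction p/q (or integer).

x' = [-273/241, 414/241]
P' = [633/241 -372/241; -372/241 294/241]

x̄ = F·x = [-3, 0]
P̄ = F·P·Fᵀ + Q = [13 8; 8 10]
y = z − H·x̄ = [9]
S = H·P̄·Hᵀ + R = [241]
K = P̄·Hᵀ·S⁻¹ = [50/241; 46/241]
x' = x̄ + K·y = [-273/241, 414/241]
P' = (I − K·H)·P̄ = [633/241 -372/241; -372/241 294/241]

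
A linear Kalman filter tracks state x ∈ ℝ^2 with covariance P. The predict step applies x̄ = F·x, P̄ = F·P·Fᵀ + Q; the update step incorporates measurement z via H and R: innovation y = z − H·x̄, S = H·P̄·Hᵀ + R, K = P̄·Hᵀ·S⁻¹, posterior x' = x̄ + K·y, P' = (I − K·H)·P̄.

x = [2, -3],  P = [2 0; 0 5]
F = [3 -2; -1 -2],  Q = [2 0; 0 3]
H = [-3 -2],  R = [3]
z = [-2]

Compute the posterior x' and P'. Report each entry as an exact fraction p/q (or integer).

x' = [1356/631, -1340/631]
P' = [3336/631 -4782/631; -4782/631 7311/631]

x̄ = F·x = [12, 4]
P̄ = F·P·Fᵀ + Q = [40 14; 14 25]
y = z − H·x̄ = [42]
S = H·P̄·Hᵀ + R = [631]
K = P̄·Hᵀ·S⁻¹ = [-148/631; -92/631]
x' = x̄ + K·y = [1356/631, -1340/631]
P' = (I − K·H)·P̄ = [3336/631 -4782/631; -4782/631 7311/631]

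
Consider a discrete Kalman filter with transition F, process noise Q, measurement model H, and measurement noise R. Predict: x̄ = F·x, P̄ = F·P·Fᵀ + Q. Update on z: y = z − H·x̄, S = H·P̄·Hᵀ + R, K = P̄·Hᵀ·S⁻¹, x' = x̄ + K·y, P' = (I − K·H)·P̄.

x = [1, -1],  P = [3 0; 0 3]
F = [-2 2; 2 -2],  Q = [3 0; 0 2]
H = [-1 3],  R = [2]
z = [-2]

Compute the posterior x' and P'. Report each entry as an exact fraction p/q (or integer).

x̄ = F·x = [-4, 4]
P̄ = F·P·Fᵀ + Q = [27 -24; -24 26]
y = z − H·x̄ = [-18]
S = H·P̄·Hᵀ + R = [407]
K = P̄·Hᵀ·S⁻¹ = [-9/37; 102/407]
x' = x̄ + K·y = [14/37, -208/407]
P' = (I − K·H)·P̄ = [108/37 30/37; 30/37 178/407]

x' = [14/37, -208/407]
P' = [108/37 30/37; 30/37 178/407]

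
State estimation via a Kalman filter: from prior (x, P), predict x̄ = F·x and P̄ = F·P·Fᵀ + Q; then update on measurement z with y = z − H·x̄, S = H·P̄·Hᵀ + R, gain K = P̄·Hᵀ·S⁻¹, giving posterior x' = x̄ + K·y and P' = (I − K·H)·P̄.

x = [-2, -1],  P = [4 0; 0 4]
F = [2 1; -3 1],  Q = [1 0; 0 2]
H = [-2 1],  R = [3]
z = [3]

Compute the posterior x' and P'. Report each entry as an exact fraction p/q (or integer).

x' = [-301/209, 61/209]
P' = [545/209 904/209; 904/209 2054/209]

x̄ = F·x = [-5, 5]
P̄ = F·P·Fᵀ + Q = [21 -20; -20 42]
y = z − H·x̄ = [-12]
S = H·P̄·Hᵀ + R = [209]
K = P̄·Hᵀ·S⁻¹ = [-62/209; 82/209]
x' = x̄ + K·y = [-301/209, 61/209]
P' = (I − K·H)·P̄ = [545/209 904/209; 904/209 2054/209]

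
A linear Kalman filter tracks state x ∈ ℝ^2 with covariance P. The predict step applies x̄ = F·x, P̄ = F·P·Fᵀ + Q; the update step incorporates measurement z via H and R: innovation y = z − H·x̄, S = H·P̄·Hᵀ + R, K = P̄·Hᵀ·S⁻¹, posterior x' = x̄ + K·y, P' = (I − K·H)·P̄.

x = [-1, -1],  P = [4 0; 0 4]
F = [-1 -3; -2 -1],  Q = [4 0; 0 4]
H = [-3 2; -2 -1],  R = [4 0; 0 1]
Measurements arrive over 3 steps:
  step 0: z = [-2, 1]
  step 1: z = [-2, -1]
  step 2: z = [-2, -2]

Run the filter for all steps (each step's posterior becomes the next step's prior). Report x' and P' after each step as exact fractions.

step 0: x' = [-3/2095, -1946/2095], P' = [339/2095 -77/2095; -77/2095 1031/2095]
step 1: x' = [693771/1147205, -196981/2294410], P' = [182656/1147205 -38048/1147205; -38048/1147205 526459/1147205]
step 2: x' = [137323030/161714537, 83818601/485143611], P' = [128665332/808572685 -26834756/808572685; -26834756/808572685 1112995844/2425718055]

step 0: x̄ = F·x = [4, 3]
step 0: P̄ = F·P·Fᵀ + Q = [44 20; 20 24]
step 0: y = z − H·x̄ = [4, 12]
step 0: S = H·P̄·Hᵀ + R = [256 196; 196 281]
step 0: K = P̄·Hᵀ·S⁻¹ = [-1171/8380 -601/2095; 2293/8380 -877/2095]
step 0: x' = x̄ + K·y = [-3/2095, -1946/2095]
step 0: P' = (I − K·H)·P̄ = [339/2095 -77/2095; -77/2095 1031/2095]
step 1: x̄ = F·x = [5841/2095, 1952/2095]
step 1: P̄ = F·P·Fᵀ + Q = [17536/2095 3232/2095; 3232/2095 10459/2095]
step 1: y = z − H·x̄ = [9429/2095, 11539/2095]
step 1: S = H·P̄·Hᵀ + R = [169256/2095 81066/2095; 81066/2095 95626/2095]
step 1: K = P̄·Hᵀ·S⁻¹ = [-156016/1147205 -327264/1147205; 583531/2294410 -450363/1147205]
step 1: x' = x̄ + K·y = [693771/1147205, -196981/2294410]
step 1: P' = (I − K·H)·P̄ = [182656/1147205 -38048/1147205; -38048/1147205 526459/1147205]
step 2: x̄ = F·x = [-796599/2294410, -2578103/2294410]
step 2: P̄ = F·P·Fᵀ + Q = [9281319/1147205 1678353/1147205; 1678353/1147205 5693711/1147205]
step 2: y = z − H·x̄ = [-1822411/2294410, -8760121/2294410]
step 2: S = H·P̄·Hᵀ + R = [90755299/1147205 42622139/1147205; 42622139/1147205 50679604/1147205]
step 2: K = P̄·Hᵀ·S⁻¹ = [-109916377/808572685 -230495908/808572685; 616876123/2425718055 -951987308/2425718055]
step 2: x' = x̄ + K·y = [137323030/161714537, 83818601/485143611]
step 2: P' = (I − K·H)·P̄ = [128665332/808572685 -26834756/808572685; -26834756/808572685 1112995844/2425718055]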